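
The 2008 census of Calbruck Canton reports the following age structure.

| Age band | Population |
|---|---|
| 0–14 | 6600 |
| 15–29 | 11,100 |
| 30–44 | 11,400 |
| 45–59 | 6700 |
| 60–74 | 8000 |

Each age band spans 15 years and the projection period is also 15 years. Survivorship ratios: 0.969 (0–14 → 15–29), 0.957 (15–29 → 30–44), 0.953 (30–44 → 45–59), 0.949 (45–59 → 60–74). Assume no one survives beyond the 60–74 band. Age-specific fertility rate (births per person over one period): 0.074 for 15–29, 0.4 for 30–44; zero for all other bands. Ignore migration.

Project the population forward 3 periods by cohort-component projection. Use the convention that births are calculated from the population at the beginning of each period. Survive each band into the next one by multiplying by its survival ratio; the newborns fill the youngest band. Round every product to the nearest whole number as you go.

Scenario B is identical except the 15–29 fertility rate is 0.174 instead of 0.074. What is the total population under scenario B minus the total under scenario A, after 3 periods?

2358

— Period 1 —
Births: 11100 × 0.074 = 821 ; 11400 × 0.4 = 4560 ⇒ total 5381
15–29: 6600 × 0.969 = 6395
30–44: 11100 × 0.957 = 10623
45–59: 11400 × 0.953 = 10864
60–74: 6700 × 0.949 = 6358
Giving 5381 / 6395 / 10623 / 10864 / 6358.
— Period 2 —
Births: 6395 × 0.074 = 473 ; 10623 × 0.4 = 4249 ⇒ total 4722
15–29: 5381 × 0.969 = 5214
30–44: 6395 × 0.957 = 6120
45–59: 10623 × 0.953 = 10124
60–74: 10864 × 0.949 = 10310
Giving 4722 / 5214 / 6120 / 10124 / 10310.
— Period 3 —
Births: 5214 × 0.074 = 386 ; 6120 × 0.4 = 2448 ⇒ total 2834
15–29: 4722 × 0.969 = 4576
30–44: 5214 × 0.957 = 4990
45–59: 6120 × 0.953 = 5832
60–74: 10124 × 0.949 = 9608
Giving 2834 / 4576 / 4990 / 5832 / 9608.
Scenario A total after 3 periods: 27840
Scenario B projection —
— Period 1 —
Births: 11100 × 0.174 = 1931 ; 11400 × 0.4 = 4560 ⇒ total 6491
15–29: 6600 × 0.969 = 6395
30–44: 11100 × 0.957 = 10623
45–59: 11400 × 0.953 = 10864
60–74: 6700 × 0.949 = 6358
Giving 6491 / 6395 / 10623 / 10864 / 6358.
— Period 2 —
Births: 6395 × 0.174 = 1113 ; 10623 × 0.4 = 4249 ⇒ total 5362
15–29: 6491 × 0.969 = 6290
30–44: 6395 × 0.957 = 6120
45–59: 10623 × 0.953 = 10124
60–74: 10864 × 0.949 = 10310
Giving 5362 / 6290 / 6120 / 10124 / 10310.
— Period 3 —
Births: 6290 × 0.174 = 1094 ; 6120 × 0.4 = 2448 ⇒ total 3542
15–29: 5362 × 0.969 = 5196
30–44: 6290 × 0.957 = 6020
45–59: 6120 × 0.953 = 5832
60–74: 10124 × 0.949 = 9608
Giving 3542 / 5196 / 6020 / 5832 / 9608.
Scenario B total after 3 periods: 30198
Difference B − A = 30198 − 27840 = 2358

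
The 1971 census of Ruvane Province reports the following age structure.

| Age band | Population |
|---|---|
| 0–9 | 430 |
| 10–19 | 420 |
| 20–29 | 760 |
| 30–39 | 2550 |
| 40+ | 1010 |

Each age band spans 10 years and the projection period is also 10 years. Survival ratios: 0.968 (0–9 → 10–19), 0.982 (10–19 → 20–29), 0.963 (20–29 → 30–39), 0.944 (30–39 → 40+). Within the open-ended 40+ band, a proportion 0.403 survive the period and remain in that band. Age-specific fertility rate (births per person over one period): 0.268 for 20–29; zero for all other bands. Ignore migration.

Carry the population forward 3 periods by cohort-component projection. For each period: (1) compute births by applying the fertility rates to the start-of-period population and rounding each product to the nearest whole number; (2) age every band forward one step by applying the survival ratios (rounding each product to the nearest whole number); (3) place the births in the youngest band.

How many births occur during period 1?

204

Numbering the bands 1..5 from youngest to oldest:
— Period 1 —
Births: 760 * 0.268 = 204
Band 2: 430 * 0.968 = 416
Band 3: 420 * 0.982 = 412
Band 4: 760 * 0.963 = 732
Band 5: 2550 * 0.944 + 1010 * 0.403 = 2407 + 407 = 2814
→ [204, 416, 412, 732, 2814]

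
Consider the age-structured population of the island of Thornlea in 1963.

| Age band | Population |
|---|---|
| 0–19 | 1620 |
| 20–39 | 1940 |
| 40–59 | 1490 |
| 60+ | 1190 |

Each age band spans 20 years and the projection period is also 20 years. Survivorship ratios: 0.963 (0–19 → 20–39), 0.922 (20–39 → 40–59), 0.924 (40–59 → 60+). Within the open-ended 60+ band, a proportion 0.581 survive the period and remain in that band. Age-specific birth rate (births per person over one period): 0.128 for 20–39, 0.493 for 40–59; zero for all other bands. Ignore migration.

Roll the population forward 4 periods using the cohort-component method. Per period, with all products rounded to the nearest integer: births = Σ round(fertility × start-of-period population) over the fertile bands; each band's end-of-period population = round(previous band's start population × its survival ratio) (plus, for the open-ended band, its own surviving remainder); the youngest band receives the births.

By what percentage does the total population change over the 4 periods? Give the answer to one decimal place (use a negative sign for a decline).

-22.0

Call the bands 1 to 4, youngest first.
Period 1:
Births: 1940 × 0.128 = 248  |  1490 × 0.493 = 735 → total 983
Band 2: 1620 × 0.963 = 1560
Band 3: 1940 × 0.922 = 1789
Band 4: 1490 × 0.924 + 1190 × 0.581 = 1377 + 691 = 2068
→ [983, 1560, 1789, 2068]
Period 2:
Births: 1560 × 0.128 = 200  |  1789 × 0.493 = 882 → total 1082
Band 2: 983 × 0.963 = 947
Band 3: 1560 × 0.922 = 1438
Band 4: 1789 × 0.924 + 2068 × 0.581 = 1653 + 1202 = 2855
→ [1082, 947, 1438, 2855]
Period 3:
Births: 947 × 0.128 = 121  |  1438 × 0.493 = 709 → total 830
Band 2: 1082 × 0.963 = 1042
Band 3: 947 × 0.922 = 873
Band 4: 1438 × 0.924 + 2855 × 0.581 = 1329 + 1659 = 2988
→ [830, 1042, 873, 2988]
Period 4:
Births: 1042 × 0.128 = 133  |  873 × 0.493 = 430 → total 563
Band 2: 830 × 0.963 = 799
Band 3: 1042 × 0.922 = 961
Band 4: 873 × 0.924 + 2988 × 0.581 = 807 + 1736 = 2543
→ [563, 799, 961, 2543]
Total: 6240 → 4866; change = -1374; percentage change = -22.0%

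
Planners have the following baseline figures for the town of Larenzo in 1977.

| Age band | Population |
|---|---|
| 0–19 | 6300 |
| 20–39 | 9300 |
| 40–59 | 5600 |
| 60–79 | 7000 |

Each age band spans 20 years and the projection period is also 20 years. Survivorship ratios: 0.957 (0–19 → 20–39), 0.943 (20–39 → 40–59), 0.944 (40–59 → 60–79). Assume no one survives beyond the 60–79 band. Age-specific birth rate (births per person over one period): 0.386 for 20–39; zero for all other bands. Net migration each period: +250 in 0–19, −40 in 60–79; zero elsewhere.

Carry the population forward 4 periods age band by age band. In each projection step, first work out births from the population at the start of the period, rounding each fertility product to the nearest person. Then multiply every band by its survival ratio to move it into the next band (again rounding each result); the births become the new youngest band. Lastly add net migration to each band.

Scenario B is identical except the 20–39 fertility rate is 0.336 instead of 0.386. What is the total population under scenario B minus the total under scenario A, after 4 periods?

-1207

— Period 1 —
Births: 9300 × 0.386 = 3590
20–39: 6300 × 0.957 = 6029
40–59: 9300 × 0.943 = 8770
60–79: 5600 × 0.944 = 5286
Net migration: 0–19 + 250 → 3840; 60–79 − 40 → 5246
Giving 3840 / 6029 / 8770 / 5246.
— Period 2 —
Births: 6029 × 0.386 = 2327
20–39: 3840 × 0.957 = 3675
40–59: 6029 × 0.943 = 5685
60–79: 8770 × 0.944 = 8279
Net migration: 0–19 + 250 → 2577; 60–79 − 40 → 8239
Giving 2577 / 3675 / 5685 / 8239.
— Period 3 —
Births: 3675 × 0.386 = 1419
20–39: 2577 × 0.957 = 2466
40–59: 3675 × 0.943 = 3466
60–79: 5685 × 0.944 = 5367
Net migration: 0–19 + 250 → 1669; 60–79 − 40 → 5327
Giving 1669 / 2466 / 3466 / 5327.
— Period 4 —
Births: 2466 × 0.386 = 952
20–39: 1669 × 0.957 = 1597
40–59: 2466 × 0.943 = 2325
60–79: 3466 × 0.944 = 3272
Net migration: 0–19 + 250 → 1202; 60–79 − 40 → 3232
Giving 1202 / 1597 / 2325 / 3232.
Scenario A total after 4 periods: 8356
Scenario B projection —
— Period 1 —
Births: 9300 × 0.336 = 3125
20–39: 6300 × 0.957 = 6029
40–59: 9300 × 0.943 = 8770
60–79: 5600 × 0.944 = 5286
Net migration: 0–19 + 250 → 3375; 60–79 − 40 → 5246
Giving 3375 / 6029 / 8770 / 5246.
— Period 2 —
Births: 6029 × 0.336 = 2026
20–39: 3375 × 0.957 = 3230
40–59: 6029 × 0.943 = 5685
60–79: 8770 × 0.944 = 8279
Net migration: 0–19 + 250 → 2276; 60–79 − 40 → 8239
Giving 2276 / 3230 / 5685 / 8239.
— Period 3 —
Births: 3230 × 0.336 = 1085
20–39: 2276 × 0.957 = 2178
40–59: 3230 × 0.943 = 3046
60–79: 5685 × 0.944 = 5367
Net migration: 0–19 + 250 → 1335; 60–79 − 40 → 5327
Giving 1335 / 2178 / 3046 / 5327.
— Period 4 —
Births: 2178 × 0.336 = 732
20–39: 1335 × 0.957 = 1278
40–59: 2178 × 0.943 = 2054
60–79: 3046 × 0.944 = 2875
Net migration: 0–19 + 250 → 982; 60–79 − 40 → 2835
Giving 982 / 1278 / 2054 / 2835.
Scenario B total after 4 periods: 7149
Difference B − A = 7149 − 8356 = -1207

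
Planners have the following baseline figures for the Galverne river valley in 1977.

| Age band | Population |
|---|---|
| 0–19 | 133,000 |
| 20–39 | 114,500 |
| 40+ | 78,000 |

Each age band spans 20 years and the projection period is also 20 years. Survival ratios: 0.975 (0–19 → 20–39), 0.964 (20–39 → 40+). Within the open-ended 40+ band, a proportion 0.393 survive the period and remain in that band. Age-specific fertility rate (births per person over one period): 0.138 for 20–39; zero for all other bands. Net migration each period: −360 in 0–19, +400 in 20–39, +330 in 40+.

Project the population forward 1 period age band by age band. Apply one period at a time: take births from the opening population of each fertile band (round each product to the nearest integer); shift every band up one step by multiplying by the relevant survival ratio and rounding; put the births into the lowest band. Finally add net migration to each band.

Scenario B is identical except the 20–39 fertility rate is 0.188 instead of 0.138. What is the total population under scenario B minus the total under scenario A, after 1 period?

5725

Period 1.
Births: 114500 × 0.138 = 15801
20–39: 133000 × 0.975 = 129675
40+: 114500 × 0.964 + 78000 × 0.393 = 110378 + 30654 = 141032
Net migration: 0–19 − 360 → 15441; 20–39 + 400 → 130075; 40+ + 330 → 141362
End of period: [15441, 130075, 141362]
Scenario A total after 1 period: 286878
Scenario B projection —
Period 1.
Births: 114500 × 0.188 = 21526
20–39: 133000 × 0.975 = 129675
40+: 114500 × 0.964 + 78000 × 0.393 = 110378 + 30654 = 141032
Net migration: 0–19 − 360 → 21166; 20–39 + 400 → 130075; 40+ + 330 → 141362
End of period: [21166, 130075, 141362]
Scenario B total after 1 period: 292603
Difference B − A = 292603 − 286878 = 5725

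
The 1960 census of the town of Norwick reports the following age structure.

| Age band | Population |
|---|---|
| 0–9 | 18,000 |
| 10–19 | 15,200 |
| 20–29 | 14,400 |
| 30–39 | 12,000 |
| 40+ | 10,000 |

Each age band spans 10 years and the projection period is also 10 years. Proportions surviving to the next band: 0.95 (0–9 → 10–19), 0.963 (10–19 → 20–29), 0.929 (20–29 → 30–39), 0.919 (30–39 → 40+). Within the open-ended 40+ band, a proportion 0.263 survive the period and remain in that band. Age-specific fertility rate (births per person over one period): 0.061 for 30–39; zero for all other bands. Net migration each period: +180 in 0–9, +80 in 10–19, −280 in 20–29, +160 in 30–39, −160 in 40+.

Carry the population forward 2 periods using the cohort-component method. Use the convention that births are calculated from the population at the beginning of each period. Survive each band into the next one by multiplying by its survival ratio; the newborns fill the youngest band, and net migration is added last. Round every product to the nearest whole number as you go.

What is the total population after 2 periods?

47546

Period 1:
Births: 12000 * 0.061 = 732
10–19: 18000 * 0.95 = 17100
20–29: 15200 * 0.963 = 14638
30–39: 14400 * 0.929 = 13378
40+: 12000 * 0.919 + 10000 * 0.263 = 11028 + 2630 = 13658
Net migration: 0–9 + 180 → 912; 10–19 + 80 → 17180; 20–29 − 280 → 14358; 30–39 + 160 → 13538; 40+ − 160 → 13498
End of period: [912, 17180, 14358, 13538, 13498]
Period 2:
Births: 13538 * 0.061 = 826
10–19: 912 * 0.95 = 866
20–29: 17180 * 0.963 = 16544
30–39: 14358 * 0.929 = 13339
40+: 13538 * 0.919 + 13498 * 0.263 = 12441 + 3550 = 15991
Net migration: 0–9 + 180 → 1006; 10–19 + 80 → 946; 20–29 − 280 → 16264; 30–39 + 160 → 13499; 40+ − 160 → 15831
End of period: [1006, 946, 16264, 13499, 15831]
Total after period 2: 1006 + 946 + 16264 + 13499 + 15831 = 47546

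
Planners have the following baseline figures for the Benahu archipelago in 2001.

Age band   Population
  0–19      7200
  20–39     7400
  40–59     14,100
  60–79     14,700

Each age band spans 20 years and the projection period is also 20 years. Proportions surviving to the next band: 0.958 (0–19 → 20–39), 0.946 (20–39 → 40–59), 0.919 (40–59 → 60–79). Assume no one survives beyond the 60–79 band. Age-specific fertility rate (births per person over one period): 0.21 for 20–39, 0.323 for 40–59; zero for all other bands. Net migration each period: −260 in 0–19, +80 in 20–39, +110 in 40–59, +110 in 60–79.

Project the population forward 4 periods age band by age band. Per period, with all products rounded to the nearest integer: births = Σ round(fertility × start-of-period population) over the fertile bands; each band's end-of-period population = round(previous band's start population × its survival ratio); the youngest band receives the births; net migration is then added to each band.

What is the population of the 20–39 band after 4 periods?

Call the bands 1 to 4, youngest first.
— Period 1 —
Births: 7400 * 0.21 = 1554, 14100 * 0.323 = 4554 → 6108
Band 2: 7200 * 0.958 = 6898
Band 3: 7400 * 0.946 = 7000
Band 4: 14100 * 0.919 = 12958
Net migration: Band 1 − 260 → 5848; Band 2 + 80 → 6978; Band 3 + 110 → 7110; Band 4 + 110 → 13068
→ [5848, 6978, 7110, 13068]
— Period 2 —
Births: 6978 * 0.21 = 1465, 7110 * 0.323 = 2297 → 3762
Band 2: 5848 * 0.958 = 5602
Band 3: 6978 * 0.946 = 6601
Band 4: 7110 * 0.919 = 6534
Net migration: Band 1 − 260 → 3502; Band 2 + 80 → 5682; Band 3 + 110 → 6711; Band 4 + 110 → 6644
→ [3502, 5682, 6711, 6644]
— Period 3 —
Births: 5682 * 0.21 = 1193, 6711 * 0.323 = 2168 → 3361
Band 2: 3502 * 0.958 = 3355
Band 3: 5682 * 0.946 = 5375
Band 4: 6711 * 0.919 = 6167
Net migration: Band 1 − 260 → 3101; Band 2 + 80 → 3435; Band 3 + 110 → 5485; Band 4 + 110 → 6277
→ [3101, 3435, 5485, 6277]
— Period 4 —
Births: 3435 * 0.21 = 721, 5485 * 0.323 = 1772 → 2493
Band 2: 3101 * 0.958 = 2971
Band 3: 3435 * 0.946 = 3250
Band 4: 5485 * 0.919 = 5041
Net migration: Band 1 − 260 → 2233; Band 2 + 80 → 3051; Band 3 + 110 → 3360; Band 4 + 110 → 5151
→ [2233, 3051, 3360, 5151]

3051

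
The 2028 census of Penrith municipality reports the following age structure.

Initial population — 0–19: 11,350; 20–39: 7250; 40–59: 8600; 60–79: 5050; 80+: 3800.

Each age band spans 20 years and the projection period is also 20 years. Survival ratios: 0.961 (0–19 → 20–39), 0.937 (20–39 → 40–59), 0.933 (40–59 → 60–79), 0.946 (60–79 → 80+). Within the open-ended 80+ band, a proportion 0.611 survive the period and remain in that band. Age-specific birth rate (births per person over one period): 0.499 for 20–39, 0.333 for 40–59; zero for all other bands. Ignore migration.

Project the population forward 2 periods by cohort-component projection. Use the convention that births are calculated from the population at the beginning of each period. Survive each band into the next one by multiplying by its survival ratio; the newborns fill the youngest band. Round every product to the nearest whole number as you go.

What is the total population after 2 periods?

42420

Numbering the groups 1..5 from youngest to oldest:
Period 1.
Births: 7250 × 0.499 = 3618, 8600 × 0.333 = 2864 → total 6482
Group 2: 11350 × 0.961 = 10907
Group 3: 7250 × 0.937 = 6793
Group 4: 8600 × 0.933 = 8024
Group 5: 5050 × 0.946 + 3800 × 0.611 = 4777 + 2322 = 7099
→ [6482, 10907, 6793, 8024, 7099]
Period 2.
Births: 10907 × 0.499 = 5443, 6793 × 0.333 = 2262 → total 7705
Group 2: 6482 × 0.961 = 6229
Group 3: 10907 × 0.937 = 10220
Group 4: 6793 × 0.933 = 6338
Group 5: 8024 × 0.946 + 7099 × 0.611 = 7591 + 4337 = 11928
→ [7705, 6229, 10220, 6338, 11928]
Total after period 2: 7705 + 6229 + 10220 + 6338 + 11928 = 42420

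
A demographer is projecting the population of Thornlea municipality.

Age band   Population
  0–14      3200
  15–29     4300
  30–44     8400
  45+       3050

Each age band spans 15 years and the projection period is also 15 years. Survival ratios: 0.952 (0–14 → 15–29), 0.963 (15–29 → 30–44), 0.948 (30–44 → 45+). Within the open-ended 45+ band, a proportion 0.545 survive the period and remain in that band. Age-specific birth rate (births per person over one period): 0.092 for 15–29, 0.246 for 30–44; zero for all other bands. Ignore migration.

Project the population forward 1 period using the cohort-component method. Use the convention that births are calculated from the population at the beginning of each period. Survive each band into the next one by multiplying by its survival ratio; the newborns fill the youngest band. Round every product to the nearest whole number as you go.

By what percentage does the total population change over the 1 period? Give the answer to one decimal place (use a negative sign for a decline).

Period 1:
Births: 4300 × 0.092 = 396 ; 8400 × 0.246 = 2066 ⇒ total 2462
15–29: 3200 × 0.952 = 3046
30–44: 4300 × 0.963 = 4141
45+: 8400 × 0.948 + 3050 × 0.545 = 7963 + 1662 = 9625
→ [2462, 3046, 4141, 9625]
Total: 18950 → 19274; change = 324; percentage change = 1.7%

1.7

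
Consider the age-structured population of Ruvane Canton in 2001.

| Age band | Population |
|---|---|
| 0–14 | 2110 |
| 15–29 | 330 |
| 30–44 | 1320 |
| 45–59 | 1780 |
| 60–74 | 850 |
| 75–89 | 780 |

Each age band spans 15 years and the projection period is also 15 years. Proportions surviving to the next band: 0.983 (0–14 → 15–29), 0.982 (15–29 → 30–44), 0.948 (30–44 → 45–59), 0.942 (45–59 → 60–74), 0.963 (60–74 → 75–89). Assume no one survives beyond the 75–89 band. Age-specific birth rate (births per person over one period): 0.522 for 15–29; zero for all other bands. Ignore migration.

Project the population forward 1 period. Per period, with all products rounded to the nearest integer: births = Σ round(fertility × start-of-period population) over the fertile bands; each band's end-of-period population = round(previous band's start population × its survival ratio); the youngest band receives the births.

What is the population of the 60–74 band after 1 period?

1677

Period 1:
Births: 330 × 0.522 = 172
15–29: 2110 × 0.983 = 2074
30–44: 330 × 0.982 = 324
45–59: 1320 × 0.948 = 1251
60–74: 1780 × 0.942 = 1677
75–89: 850 × 0.963 = 819
End of period: [172, 2074, 324, 1251, 1677, 819]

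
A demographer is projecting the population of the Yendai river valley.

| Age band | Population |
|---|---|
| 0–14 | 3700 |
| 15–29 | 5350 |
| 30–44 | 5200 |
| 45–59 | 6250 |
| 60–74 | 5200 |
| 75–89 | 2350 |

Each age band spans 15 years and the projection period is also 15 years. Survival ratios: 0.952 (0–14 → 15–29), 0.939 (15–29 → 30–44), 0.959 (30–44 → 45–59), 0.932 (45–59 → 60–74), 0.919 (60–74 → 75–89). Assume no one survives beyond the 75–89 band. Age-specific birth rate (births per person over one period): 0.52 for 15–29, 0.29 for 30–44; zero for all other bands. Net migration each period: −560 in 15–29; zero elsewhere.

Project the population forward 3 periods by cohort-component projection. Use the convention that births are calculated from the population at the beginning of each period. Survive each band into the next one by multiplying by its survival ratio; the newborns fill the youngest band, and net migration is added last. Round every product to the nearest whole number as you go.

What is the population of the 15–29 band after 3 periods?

2293

After projecting period 1:
Births: 5350 * 0.52 = 2782  |  5200 * 0.29 = 1508 — total 4290
15–29: 3700 * 0.952 = 3522
30–44: 5350 * 0.939 = 5024
45–59: 5200 * 0.959 = 4987
60–74: 6250 * 0.932 = 5825
75–89: 5200 * 0.919 = 4779
Net migration: 15–29 − 560 → 2962
End of period: [4290, 2962, 5024, 4987, 5825, 4779]
After projecting period 2:
Births: 2962 * 0.52 = 1540  |  5024 * 0.29 = 1457 — total 2997
15–29: 4290 * 0.952 = 4084
30–44: 2962 * 0.939 = 2781
45–59: 5024 * 0.959 = 4818
60–74: 4987 * 0.932 = 4648
75–89: 5825 * 0.919 = 5353
Net migration: 15–29 − 560 → 3524
End of period: [2997, 3524, 2781, 4818, 4648, 5353]
After projecting period 3:
Births: 3524 * 0.52 = 1832  |  2781 * 0.29 = 806 — total 2638
15–29: 2997 * 0.952 = 2853
30–44: 3524 * 0.939 = 3309
45–59: 2781 * 0.959 = 2667
60–74: 4818 * 0.932 = 4490
75–89: 4648 * 0.919 = 4272
Net migration: 15–29 − 560 → 2293
End of period: [2638, 2293, 3309, 2667, 4490, 4272]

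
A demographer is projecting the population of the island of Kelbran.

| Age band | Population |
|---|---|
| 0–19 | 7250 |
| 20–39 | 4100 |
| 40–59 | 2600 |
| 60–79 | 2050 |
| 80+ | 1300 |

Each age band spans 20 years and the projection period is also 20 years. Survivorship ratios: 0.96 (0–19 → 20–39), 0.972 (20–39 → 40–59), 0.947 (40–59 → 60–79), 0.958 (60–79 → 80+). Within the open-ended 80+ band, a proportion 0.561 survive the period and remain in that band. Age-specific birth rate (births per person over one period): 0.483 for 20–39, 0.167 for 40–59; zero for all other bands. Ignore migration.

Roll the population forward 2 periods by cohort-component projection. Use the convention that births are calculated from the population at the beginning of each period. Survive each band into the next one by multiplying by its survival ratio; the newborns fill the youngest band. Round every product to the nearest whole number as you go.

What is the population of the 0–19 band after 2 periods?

After projecting period 1:
Births: 4100 × 0.483 = 1980 ; 2600 × 0.167 = 434 → 2414
20–39: 7250 × 0.96 = 6960
40–59: 4100 × 0.972 = 3985
60–79: 2600 × 0.947 = 2462
80+: 2050 × 0.958 + 1300 × 0.561 = 1964 + 729 = 2693
End of period: [2414, 6960, 3985, 2462, 2693]
After projecting period 2:
Births: 6960 × 0.483 = 3362 ; 3985 × 0.167 = 665 → 4027
20–39: 2414 × 0.96 = 2317
40–59: 6960 × 0.972 = 6765
60–79: 3985 × 0.947 = 3774
80+: 2462 × 0.958 + 2693 × 0.561 = 2359 + 1511 = 3870
End of period: [4027, 2317, 6765, 3774, 3870]

4027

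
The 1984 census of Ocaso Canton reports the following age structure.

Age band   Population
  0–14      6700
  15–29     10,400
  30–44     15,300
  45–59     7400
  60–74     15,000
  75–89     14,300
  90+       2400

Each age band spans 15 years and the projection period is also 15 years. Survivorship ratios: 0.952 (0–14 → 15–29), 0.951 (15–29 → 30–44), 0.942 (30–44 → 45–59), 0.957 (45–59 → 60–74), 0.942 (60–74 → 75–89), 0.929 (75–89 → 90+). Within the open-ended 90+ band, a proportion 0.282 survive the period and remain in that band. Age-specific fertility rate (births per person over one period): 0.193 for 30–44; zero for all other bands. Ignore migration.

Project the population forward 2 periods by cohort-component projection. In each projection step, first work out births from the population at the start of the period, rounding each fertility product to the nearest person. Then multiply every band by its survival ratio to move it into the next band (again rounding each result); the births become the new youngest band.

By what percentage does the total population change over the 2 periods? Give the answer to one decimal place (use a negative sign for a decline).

-19.4

— Period 1 —
Births: 15300 × 0.193 = 2953
15–29: 6700 × 0.952 = 6378
30–44: 10400 × 0.951 = 9890
45–59: 15300 × 0.942 = 14413
60–74: 7400 × 0.957 = 7082
75–89: 15000 × 0.942 = 14130
90+: 14300 × 0.929 + 2400 × 0.282 = 13285 + 677 = 13962
End of period: [2953, 6378, 9890, 14413, 7082, 14130, 13962]
— Period 2 —
Births: 9890 × 0.193 = 1909
15–29: 2953 × 0.952 = 2811
30–44: 6378 × 0.951 = 6065
45–59: 9890 × 0.942 = 9316
60–74: 14413 × 0.957 = 13793
75–89: 7082 × 0.942 = 6671
90+: 14130 × 0.929 + 13962 × 0.282 = 13127 + 3937 = 17064
End of period: [1909, 2811, 6065, 9316, 13793, 6671, 17064]
Total: 71500 → 57629; change = -13871; percentage change = -19.4%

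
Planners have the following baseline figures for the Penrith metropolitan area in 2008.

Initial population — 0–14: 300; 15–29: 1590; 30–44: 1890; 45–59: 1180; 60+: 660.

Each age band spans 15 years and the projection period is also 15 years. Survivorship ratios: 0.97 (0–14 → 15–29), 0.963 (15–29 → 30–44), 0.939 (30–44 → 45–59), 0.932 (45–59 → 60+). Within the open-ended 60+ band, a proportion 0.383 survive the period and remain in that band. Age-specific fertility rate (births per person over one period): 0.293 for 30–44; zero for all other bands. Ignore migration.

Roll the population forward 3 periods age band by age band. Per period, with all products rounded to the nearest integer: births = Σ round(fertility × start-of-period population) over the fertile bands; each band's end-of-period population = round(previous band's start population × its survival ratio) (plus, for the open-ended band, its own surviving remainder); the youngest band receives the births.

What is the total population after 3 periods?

Period 1:
Births: 1890 × 0.293 = 554
15–29: 300 × 0.97 = 291
30–44: 1590 × 0.963 = 1531
45–59: 1890 × 0.939 = 1775
60+: 1180 × 0.932 + 660 × 0.383 = 1100 + 253 = 1353
End of period: [554, 291, 1531, 1775, 1353]
Period 2:
Births: 1531 × 0.293 = 449
15–29: 554 × 0.97 = 537
30–44: 291 × 0.963 = 280
45–59: 1531 × 0.939 = 1438
60+: 1775 × 0.932 + 1353 × 0.383 = 1654 + 518 = 2172
End of period: [449, 537, 280, 1438, 2172]
Period 3:
Births: 280 × 0.293 = 82
15–29: 449 × 0.97 = 436
30–44: 537 × 0.963 = 517
45–59: 280 × 0.939 = 263
60+: 1438 × 0.932 + 2172 × 0.383 = 1340 + 832 = 2172
End of period: [82, 436, 517, 263, 2172]
Total after period 3: 82 + 436 + 517 + 263 + 2172 = 3470

3470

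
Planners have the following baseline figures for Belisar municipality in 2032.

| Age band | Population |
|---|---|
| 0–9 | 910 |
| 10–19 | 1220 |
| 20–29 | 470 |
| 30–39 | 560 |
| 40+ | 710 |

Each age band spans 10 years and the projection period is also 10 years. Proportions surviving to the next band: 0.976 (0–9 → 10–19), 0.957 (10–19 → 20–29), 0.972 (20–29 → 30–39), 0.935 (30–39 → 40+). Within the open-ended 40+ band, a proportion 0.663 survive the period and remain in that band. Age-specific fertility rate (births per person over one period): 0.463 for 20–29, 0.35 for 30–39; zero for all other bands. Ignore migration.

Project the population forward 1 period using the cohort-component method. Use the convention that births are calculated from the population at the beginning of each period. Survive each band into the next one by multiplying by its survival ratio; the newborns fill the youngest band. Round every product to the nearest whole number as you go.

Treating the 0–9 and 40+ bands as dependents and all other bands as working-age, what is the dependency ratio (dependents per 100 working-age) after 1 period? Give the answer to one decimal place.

56.1

— Period 1 —
Births: 470 × 0.463 = 218 ; 560 × 0.35 = 196 — total 414
10–19: 910 × 0.976 = 888
20–29: 1220 × 0.957 = 1168
30–39: 470 × 0.972 = 457
40+: 560 × 0.935 + 710 × 0.663 = 524 + 471 = 995
End of period: [414, 888, 1168, 457, 995]
Dependents (band 0–9 + band 40+) = 414 + 995 = 1409; working-age = 2513; ratio = 1409/2513 × 100 = 56.1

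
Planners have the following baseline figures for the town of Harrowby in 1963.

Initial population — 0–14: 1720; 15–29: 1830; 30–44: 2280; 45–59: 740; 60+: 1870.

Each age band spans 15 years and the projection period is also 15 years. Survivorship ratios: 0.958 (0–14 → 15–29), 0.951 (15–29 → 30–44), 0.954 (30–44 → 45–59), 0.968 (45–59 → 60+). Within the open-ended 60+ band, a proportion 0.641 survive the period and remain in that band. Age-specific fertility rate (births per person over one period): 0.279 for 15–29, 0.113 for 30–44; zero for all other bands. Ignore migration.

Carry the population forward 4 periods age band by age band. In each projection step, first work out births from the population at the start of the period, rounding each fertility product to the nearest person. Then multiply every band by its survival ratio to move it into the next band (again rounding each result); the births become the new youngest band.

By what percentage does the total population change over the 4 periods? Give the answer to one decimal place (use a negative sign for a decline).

-32.1

[period 1]
Births: 1830 × 0.279 = 511, 2280 × 0.113 = 258 → total 769
15–29: 1720 × 0.958 = 1648
30–44: 1830 × 0.951 = 1740
45–59: 2280 × 0.954 = 2175
60+: 740 × 0.968 + 1870 × 0.641 = 716 + 1199 = 1915
Population now: 0–14=769, 15–29=1648, 30–44=1740, 45–59=2175, 60+=1915
[period 2]
Births: 1648 × 0.279 = 460, 1740 × 0.113 = 197 → total 657
15–29: 769 × 0.958 = 737
30–44: 1648 × 0.951 = 1567
45–59: 1740 × 0.954 = 1660
60+: 2175 × 0.968 + 1915 × 0.641 = 2105 + 1228 = 3333
Population now: 0–14=657, 15–29=737, 30–44=1567, 45–59=1660, 60+=3333
[period 3]
Births: 737 × 0.279 = 206, 1567 × 0.113 = 177 → total 383
15–29: 657 × 0.958 = 629
30–44: 737 × 0.951 = 701
45–59: 1567 × 0.954 = 1495
60+: 1660 × 0.968 + 3333 × 0.641 = 1607 + 2136 = 3743
Population now: 0–14=383, 15–29=629, 30–44=701, 45–59=1495, 60+=3743
[period 4]
Births: 629 × 0.279 = 175, 701 × 0.113 = 79 → total 254
15–29: 383 × 0.958 = 367
30–44: 629 × 0.951 = 598
45–59: 701 × 0.954 = 669
60+: 1495 × 0.968 + 3743 × 0.641 = 1447 + 2399 = 3846
Population now: 0–14=254, 15–29=367, 30–44=598, 45–59=669, 60+=3846
Total: 8440 → 5734; change = -2706; percentage change = -32.1%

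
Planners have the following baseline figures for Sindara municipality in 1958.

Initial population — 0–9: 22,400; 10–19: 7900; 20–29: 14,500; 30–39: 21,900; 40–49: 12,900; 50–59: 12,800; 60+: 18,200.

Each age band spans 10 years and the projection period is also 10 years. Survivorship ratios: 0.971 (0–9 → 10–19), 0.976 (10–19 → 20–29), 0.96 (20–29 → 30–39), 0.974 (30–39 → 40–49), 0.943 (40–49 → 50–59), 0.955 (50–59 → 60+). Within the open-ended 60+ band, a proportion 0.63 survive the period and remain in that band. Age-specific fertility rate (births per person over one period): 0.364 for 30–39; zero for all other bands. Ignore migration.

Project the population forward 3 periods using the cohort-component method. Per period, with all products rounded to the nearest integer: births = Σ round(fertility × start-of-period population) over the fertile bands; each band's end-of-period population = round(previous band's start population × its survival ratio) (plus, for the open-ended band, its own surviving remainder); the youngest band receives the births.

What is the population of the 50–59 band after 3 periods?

After projecting period 1:
Births: 21900 * 0.364 = 7972
10–19: 22400 * 0.971 = 21750
20–29: 7900 * 0.976 = 7710
30–39: 14500 * 0.96 = 13920
40–49: 21900 * 0.974 = 21331
50–59: 12900 * 0.943 = 12165
60+: 12800 * 0.955 + 18200 * 0.63 = 12224 + 11466 = 23690
→ [7972, 21750, 7710, 13920, 21331, 12165, 23690]
After projecting period 2:
Births: 13920 * 0.364 = 5067
10–19: 7972 * 0.971 = 7741
20–29: 21750 * 0.976 = 21228
30–39: 7710 * 0.96 = 7402
40–49: 13920 * 0.974 = 13558
50–59: 21331 * 0.943 = 20115
60+: 12165 * 0.955 + 23690 * 0.63 = 11618 + 14925 = 26543
→ [5067, 7741, 21228, 7402, 13558, 20115, 26543]
After projecting period 3:
Births: 7402 * 0.364 = 2694
10–19: 5067 * 0.971 = 4920
20–29: 7741 * 0.976 = 7555
30–39: 21228 * 0.96 = 20379
40–49: 7402 * 0.974 = 7210
50–59: 13558 * 0.943 = 12785
60+: 20115 * 0.955 + 26543 * 0.63 = 19210 + 16722 = 35932
→ [2694, 4920, 7555, 20379, 7210, 12785, 35932]

12785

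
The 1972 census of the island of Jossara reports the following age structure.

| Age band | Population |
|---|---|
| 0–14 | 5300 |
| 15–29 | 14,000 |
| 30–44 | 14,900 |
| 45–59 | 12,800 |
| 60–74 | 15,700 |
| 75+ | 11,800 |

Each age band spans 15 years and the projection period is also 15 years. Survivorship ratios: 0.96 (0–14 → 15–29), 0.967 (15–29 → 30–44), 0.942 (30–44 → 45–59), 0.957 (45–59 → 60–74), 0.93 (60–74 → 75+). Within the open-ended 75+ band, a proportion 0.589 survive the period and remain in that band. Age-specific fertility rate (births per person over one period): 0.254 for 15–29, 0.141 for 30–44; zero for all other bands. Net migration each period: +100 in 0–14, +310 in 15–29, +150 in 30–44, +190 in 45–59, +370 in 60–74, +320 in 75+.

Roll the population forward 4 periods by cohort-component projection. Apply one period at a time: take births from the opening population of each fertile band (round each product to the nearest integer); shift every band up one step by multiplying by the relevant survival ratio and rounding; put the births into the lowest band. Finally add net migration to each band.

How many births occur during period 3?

2240

Numbering the groups 1..6 from youngest to oldest:
[period 1]
Births: 14000 × 0.254 = 3556, 14900 × 0.141 = 2101 → total 5657
Group 2: 5300 × 0.96 = 5088
Group 3: 14000 × 0.967 = 13538
Group 4: 14900 × 0.942 = 14036
Group 5: 12800 × 0.957 = 12250
Group 6: 15700 × 0.93 + 11800 × 0.589 = 14601 + 6950 = 21551
Net migration: Group 1 + 100 → 5757; Group 2 + 310 → 5398; Group 3 + 150 → 13688; Group 4 + 190 → 14226; Group 5 + 370 → 12620; Group 6 + 320 → 21871
Population now: 0–14=5757, 15–29=5398, 30–44=13688, 45–59=14226, 60–74=12620, 75+=21871
[period 2]
Births: 5398 × 0.254 = 1371, 13688 × 0.141 = 1930 → total 3301
Group 2: 5757 × 0.96 = 5527
Group 3: 5398 × 0.967 = 5220
Group 4: 13688 × 0.942 = 12894
Group 5: 14226 × 0.957 = 13614
Group 6: 12620 × 0.93 + 21871 × 0.589 = 11737 + 12882 = 24619
Net migration: Group 1 + 100 → 3401; Group 2 + 310 → 5837; Group 3 + 150 → 5370; Group 4 + 190 → 13084; Group 5 + 370 → 13984; Group 6 + 320 → 24939
Population now: 0–14=3401, 15–29=5837, 30–44=5370, 45–59=13084, 60–74=13984, 75+=24939
[period 3]
Births: 5837 × 0.254 = 1483, 5370 × 0.141 = 757 → total 2240
Group 2: 3401 × 0.96 = 3265
Group 3: 5837 × 0.967 = 5644
Group 4: 5370 × 0.942 = 5059
Group 5: 13084 × 0.957 = 12521
Group 6: 13984 × 0.93 + 24939 × 0.589 = 13005 + 14689 = 27694
Net migration: Group 1 + 100 → 2340; Group 2 + 310 → 3575; Group 3 + 150 → 5794; Group 4 + 190 → 5249; Group 5 + 370 → 12891; Group 6 + 320 → 28014
Population now: 0–14=2340, 15–29=3575, 30–44=5794, 45–59=5249, 60–74=12891, 75+=28014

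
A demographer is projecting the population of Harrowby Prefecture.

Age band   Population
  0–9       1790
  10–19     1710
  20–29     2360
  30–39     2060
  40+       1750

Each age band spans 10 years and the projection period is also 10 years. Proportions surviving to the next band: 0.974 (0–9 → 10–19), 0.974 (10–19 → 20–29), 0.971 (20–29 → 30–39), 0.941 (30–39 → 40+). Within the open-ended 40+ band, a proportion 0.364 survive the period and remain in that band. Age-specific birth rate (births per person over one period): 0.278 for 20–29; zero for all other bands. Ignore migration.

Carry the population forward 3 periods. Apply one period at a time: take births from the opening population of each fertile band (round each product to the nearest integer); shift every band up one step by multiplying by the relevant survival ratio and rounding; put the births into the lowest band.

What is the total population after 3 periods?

Period 1.
Births: 2360 * 0.278 = 656
10–19: 1790 * 0.974 = 1743
20–29: 1710 * 0.974 = 1666
30–39: 2360 * 0.971 = 2292
40+: 2060 * 0.941 + 1750 * 0.364 = 1938 + 637 = 2575
Population now: 0–9=656, 10–19=1743, 20–29=1666, 30–39=2292, 40+=2575
Period 2.
Births: 1666 * 0.278 = 463
10–19: 656 * 0.974 = 639
20–29: 1743 * 0.974 = 1698
30–39: 1666 * 0.971 = 1618
40+: 2292 * 0.941 + 2575 * 0.364 = 2157 + 937 = 3094
Population now: 0–9=463, 10–19=639, 20–29=1698, 30–39=1618, 40+=3094
Period 3.
Births: 1698 * 0.278 = 472
10–19: 463 * 0.974 = 451
20–29: 639 * 0.974 = 622
30–39: 1698 * 0.971 = 1649
40+: 1618 * 0.941 + 3094 * 0.364 = 1523 + 1126 = 2649
Population now: 0–9=472, 10–19=451, 20–29=622, 30–39=1649, 40+=2649
Total after period 3: 472 + 451 + 622 + 1649 + 2649 = 5843

5843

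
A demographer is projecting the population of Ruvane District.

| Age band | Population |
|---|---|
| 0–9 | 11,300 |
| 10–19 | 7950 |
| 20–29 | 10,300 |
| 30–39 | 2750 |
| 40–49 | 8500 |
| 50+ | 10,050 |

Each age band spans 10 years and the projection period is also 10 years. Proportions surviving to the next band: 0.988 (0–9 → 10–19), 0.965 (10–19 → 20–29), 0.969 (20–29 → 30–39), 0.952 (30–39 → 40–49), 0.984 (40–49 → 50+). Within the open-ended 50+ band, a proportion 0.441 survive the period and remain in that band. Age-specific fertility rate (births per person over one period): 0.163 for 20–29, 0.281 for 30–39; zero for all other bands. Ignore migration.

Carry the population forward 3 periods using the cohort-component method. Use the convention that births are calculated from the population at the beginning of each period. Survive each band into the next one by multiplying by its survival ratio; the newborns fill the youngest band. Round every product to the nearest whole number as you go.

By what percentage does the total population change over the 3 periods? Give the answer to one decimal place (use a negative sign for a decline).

-20.0

[period 1]
Births: 10300 * 0.163 = 1679  |  2750 * 0.281 = 773 ⇒ total 2452
10–19: 11300 * 0.988 = 11164
20–29: 7950 * 0.965 = 7672
30–39: 10300 * 0.969 = 9981
40–49: 2750 * 0.952 = 2618
50+: 8500 * 0.984 + 10050 * 0.441 = 8364 + 4432 = 12796
Giving 2452 / 11164 / 7672 / 9981 / 2618 / 12796.
[period 2]
Births: 7672 * 0.163 = 1251  |  9981 * 0.281 = 2805 ⇒ total 4056
10–19: 2452 * 0.988 = 2423
20–29: 11164 * 0.965 = 10773
30–39: 7672 * 0.969 = 7434
40–49: 9981 * 0.952 = 9502
50+: 2618 * 0.984 + 12796 * 0.441 = 2576 + 5643 = 8219
Giving 4056 / 2423 / 10773 / 7434 / 9502 / 8219.
[period 3]
Births: 10773 * 0.163 = 1756  |  7434 * 0.281 = 2089 ⇒ total 3845
10–19: 4056 * 0.988 = 4007
20–29: 2423 * 0.965 = 2338
30–39: 10773 * 0.969 = 10439
40–49: 7434 * 0.952 = 7077
50+: 9502 * 0.984 + 8219 * 0.441 = 9350 + 3625 = 12975
Giving 3845 / 4007 / 2338 / 10439 / 7077 / 12975.
Total: 50850 → 40681; change = -10169; percentage change = -20.0%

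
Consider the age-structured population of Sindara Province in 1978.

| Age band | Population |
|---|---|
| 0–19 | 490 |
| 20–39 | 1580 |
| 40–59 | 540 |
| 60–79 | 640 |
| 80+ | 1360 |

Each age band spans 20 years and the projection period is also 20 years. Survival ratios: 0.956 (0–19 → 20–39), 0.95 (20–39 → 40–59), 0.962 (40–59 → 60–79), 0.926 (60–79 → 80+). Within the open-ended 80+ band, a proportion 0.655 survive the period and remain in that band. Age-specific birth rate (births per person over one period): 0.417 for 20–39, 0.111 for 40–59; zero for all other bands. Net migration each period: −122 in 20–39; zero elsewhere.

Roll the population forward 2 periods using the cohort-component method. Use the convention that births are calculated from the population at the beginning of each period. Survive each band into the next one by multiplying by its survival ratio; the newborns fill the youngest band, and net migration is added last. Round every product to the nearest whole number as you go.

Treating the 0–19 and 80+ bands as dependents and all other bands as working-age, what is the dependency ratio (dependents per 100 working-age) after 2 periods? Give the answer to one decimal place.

75.4

After projecting period 1:
Births: 1580 * 0.417 = 659 ; 540 * 0.111 = 60 ⇒ total 719
20–39: 490 * 0.956 = 468
40–59: 1580 * 0.95 = 1501
60–79: 540 * 0.962 = 519
80+: 640 * 0.926 + 1360 * 0.655 = 593 + 891 = 1484
Net migration: 20–39 − 122 → 346
End of period: [719, 346, 1501, 519, 1484]
After projecting period 2:
Births: 346 * 0.417 = 144 ; 1501 * 0.111 = 167 ⇒ total 311
20–39: 719 * 0.956 = 687
40–59: 346 * 0.95 = 329
60–79: 1501 * 0.962 = 1444
80+: 519 * 0.926 + 1484 * 0.655 = 481 + 972 = 1453
Net migration: 20–39 − 122 → 565
End of period: [311, 565, 329, 1444, 1453]
Dependents (band 0–19 + band 80+) = 311 + 1453 = 1764; working-age = 2338; ratio = 1764/2338 × 100 = 75.4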